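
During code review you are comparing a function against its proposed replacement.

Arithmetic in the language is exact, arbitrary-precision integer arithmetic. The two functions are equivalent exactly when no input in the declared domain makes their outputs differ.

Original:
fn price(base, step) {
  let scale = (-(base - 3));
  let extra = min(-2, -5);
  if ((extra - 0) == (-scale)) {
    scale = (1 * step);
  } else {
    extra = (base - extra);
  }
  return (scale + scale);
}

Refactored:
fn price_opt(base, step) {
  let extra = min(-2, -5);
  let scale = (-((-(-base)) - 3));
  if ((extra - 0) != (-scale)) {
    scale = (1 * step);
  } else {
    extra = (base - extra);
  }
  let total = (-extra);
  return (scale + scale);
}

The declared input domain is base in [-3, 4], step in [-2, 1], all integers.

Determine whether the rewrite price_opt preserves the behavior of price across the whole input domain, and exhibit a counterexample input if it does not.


At base=-3, step=-2: price gives 12, price_opt gives -4.
verdict: not equivalent; witness: base=-3, step=-2


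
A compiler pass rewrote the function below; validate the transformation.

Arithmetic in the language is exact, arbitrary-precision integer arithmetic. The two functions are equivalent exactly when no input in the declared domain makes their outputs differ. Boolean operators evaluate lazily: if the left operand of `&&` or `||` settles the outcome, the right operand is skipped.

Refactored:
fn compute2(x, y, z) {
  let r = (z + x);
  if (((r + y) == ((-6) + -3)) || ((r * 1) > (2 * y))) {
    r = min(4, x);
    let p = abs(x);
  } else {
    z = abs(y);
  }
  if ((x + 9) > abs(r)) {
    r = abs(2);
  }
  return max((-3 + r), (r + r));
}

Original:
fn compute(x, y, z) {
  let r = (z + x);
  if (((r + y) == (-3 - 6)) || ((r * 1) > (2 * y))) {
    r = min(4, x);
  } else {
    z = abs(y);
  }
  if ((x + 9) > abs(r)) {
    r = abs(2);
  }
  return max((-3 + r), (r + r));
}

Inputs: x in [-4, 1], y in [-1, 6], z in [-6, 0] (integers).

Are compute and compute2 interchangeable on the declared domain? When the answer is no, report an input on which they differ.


The two versions differ — the changes include min/max/abs usage differs, and statement counts differ, and arithmetic usage differs, and local variable names differ.
Tracing x=-4, y=6, z=-6: compute: r := -10 | (((r + y) == (-3 - 6)) || ((r * 1) > (2 * y))): false | z := 6 | ((x + 9) > abs(r)): false | result -13 | compute2: r := -10 | (((r + y) == ((-6) + -3)) || ((r * 1) > (2 * y))): false | z := 6 | ((x + 9) > abs(r)): false | result -13 — matching result -13.
Every one of the 336 inputs gives matching results.
verdict: equivalent


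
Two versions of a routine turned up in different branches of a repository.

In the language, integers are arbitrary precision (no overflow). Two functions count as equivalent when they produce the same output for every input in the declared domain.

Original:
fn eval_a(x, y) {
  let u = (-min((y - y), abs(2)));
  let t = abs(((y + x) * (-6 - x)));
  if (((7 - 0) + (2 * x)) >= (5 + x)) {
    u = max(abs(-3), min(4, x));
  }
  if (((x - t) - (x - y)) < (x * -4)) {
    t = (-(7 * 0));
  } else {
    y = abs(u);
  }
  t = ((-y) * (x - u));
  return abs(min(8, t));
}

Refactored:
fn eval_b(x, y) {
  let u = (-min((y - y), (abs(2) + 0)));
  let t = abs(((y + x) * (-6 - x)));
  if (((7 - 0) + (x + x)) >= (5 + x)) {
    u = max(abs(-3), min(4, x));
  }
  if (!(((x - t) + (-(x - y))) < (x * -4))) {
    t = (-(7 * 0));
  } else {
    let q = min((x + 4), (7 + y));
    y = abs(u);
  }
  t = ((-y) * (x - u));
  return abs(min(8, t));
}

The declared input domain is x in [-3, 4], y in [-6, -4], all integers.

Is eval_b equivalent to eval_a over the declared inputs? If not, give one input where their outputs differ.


Take x=-3, y=-6.
eval_a: u=0, then t=27, then (((7 - 0) + (2 * x)) >= (5 + x)) is false, then (((x - t) - (x - y)) < (x * -4)) is true, then t=0, then t=-18, then returns 18
eval_b: u=0, then t=27, then (((7 - 0) + (x + x)) >= (5 + x)) is false, then (!(((x - t) + (-(x - y))) < (x * -4))) is false, then q=1, then y=0, then t=0, then returns 0
18 vs 0 — the two versions disagree here.
verdict: not equivalent; witness: x=-3, y=-6


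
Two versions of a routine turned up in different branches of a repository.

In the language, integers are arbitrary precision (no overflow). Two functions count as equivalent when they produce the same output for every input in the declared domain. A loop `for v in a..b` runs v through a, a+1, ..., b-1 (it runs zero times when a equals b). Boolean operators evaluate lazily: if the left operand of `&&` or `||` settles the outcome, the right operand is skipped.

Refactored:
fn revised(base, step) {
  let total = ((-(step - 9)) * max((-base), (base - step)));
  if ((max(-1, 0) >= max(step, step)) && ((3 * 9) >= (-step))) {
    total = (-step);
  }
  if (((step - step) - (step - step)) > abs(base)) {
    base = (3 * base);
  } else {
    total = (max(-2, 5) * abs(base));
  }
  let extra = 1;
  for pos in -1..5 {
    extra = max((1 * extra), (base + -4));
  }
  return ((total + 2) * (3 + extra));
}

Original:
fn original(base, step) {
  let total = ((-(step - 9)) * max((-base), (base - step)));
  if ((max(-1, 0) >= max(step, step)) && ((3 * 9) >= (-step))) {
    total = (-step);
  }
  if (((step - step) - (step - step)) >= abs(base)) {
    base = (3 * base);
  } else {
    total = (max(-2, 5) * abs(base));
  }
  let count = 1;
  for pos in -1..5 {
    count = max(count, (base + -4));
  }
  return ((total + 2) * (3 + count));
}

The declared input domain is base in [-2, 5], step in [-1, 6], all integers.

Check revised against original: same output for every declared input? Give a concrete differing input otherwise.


Not equivalent: base=0, step=-1 separates them (12 vs 8).
original: total = 10; ((max(-1, 0) >= max(step, step)) && ((3 * 9) >= (-step))) -> true; total = 1; (((step - step) - (step - step)) >= abs(base)) -> true; base = 0; count = 1; [pos=-1]; count = 1; [pos=0]; count = 1; [pos=1]; count = 1; [pos=2]; count = 1; [pos=3]; count = 1; [pos=4]; count = 1; return 12
revised: total = 10; ((max(-1, 0) >= max(step, step)) && ((3 * 9) >= (-step))) -> true; total = 1; (((step - step) - (step - step)) > abs(base)) -> false; total = 0; extra = 1; [pos=-1]; extra = 1; [pos=0]; extra = 1; [pos=1]; extra = 1; [pos=2]; extra = 1; [pos=3]; extra = 1; [pos=4]; extra = 1; return 8
verdict: not equivalent; witness: base=0, step=-1


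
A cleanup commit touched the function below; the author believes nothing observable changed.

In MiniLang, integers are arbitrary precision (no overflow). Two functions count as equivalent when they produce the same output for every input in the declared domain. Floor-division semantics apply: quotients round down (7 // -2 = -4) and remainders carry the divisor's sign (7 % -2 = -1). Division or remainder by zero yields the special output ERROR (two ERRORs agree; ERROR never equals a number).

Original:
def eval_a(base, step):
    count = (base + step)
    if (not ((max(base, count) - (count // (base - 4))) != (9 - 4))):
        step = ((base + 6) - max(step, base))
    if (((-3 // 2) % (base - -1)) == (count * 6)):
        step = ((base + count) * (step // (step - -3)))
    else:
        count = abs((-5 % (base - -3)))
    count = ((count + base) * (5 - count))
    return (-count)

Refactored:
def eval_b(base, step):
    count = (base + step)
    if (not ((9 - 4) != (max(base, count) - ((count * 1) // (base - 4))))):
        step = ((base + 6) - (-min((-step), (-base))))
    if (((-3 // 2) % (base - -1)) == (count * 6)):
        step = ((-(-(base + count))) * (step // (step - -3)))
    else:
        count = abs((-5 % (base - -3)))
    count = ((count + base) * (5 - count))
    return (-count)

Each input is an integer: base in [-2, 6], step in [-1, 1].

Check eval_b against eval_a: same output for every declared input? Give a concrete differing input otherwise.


Behavior is preserved: although min/max/abs usage differs; arithmetic usage differs; constant usage differs, the outputs never diverge.
Spot check at base=-1, step=0 — eval_a: count=-1, then (not ((max(base, count) - (count // (base - 4))) != (9 - 4))) is false, then a zero divisor aborts: ERROR. eval_b: count=-1, then (not ((9 - 4) != (max(base, count) - ((count * 1) // (base - 4))))) is false, then a zero divisor aborts: ERROR. Both give ERROR.
An exhaustive pass over the 27 declared inputs shows identical outputs.
verdict: equivalent


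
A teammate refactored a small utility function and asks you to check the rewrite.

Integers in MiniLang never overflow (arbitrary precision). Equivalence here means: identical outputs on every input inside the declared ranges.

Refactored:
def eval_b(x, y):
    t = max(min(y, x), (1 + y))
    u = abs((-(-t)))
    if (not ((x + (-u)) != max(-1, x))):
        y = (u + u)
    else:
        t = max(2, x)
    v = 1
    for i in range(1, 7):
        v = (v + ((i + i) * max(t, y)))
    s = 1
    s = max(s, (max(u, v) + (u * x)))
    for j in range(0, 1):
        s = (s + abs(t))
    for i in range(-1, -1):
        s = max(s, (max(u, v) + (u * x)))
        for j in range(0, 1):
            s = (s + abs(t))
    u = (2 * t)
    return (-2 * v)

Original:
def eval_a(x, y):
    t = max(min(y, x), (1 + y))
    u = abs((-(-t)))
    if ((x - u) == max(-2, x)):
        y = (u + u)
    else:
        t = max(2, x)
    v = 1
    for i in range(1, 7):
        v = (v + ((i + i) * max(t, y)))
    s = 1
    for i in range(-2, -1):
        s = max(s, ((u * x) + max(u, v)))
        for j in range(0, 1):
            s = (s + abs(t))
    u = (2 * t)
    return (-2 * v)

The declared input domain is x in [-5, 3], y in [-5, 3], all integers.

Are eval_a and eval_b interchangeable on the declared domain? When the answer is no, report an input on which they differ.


At x=-2, y=-1: eval_a gives -2, eval_b gives -170.
verdict: not equivalent; witness: x=-2, y=-1


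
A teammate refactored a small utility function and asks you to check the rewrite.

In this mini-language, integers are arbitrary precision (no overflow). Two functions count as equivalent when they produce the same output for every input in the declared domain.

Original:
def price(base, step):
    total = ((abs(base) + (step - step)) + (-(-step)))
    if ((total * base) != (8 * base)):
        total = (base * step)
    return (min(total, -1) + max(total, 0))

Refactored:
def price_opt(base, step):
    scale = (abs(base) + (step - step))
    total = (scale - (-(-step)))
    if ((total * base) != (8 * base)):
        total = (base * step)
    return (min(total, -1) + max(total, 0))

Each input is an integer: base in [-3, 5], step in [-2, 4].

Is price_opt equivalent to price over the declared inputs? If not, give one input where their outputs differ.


Try base=0, step=-2.
price: total becomes -2; next ((total * base) != (8 * base)) evaluates to false; next final value -2
price_opt: scale becomes 0; next total becomes 2; next ((total * base) != (8 * base)) evaluates to false; next final value 1
-2 vs 1 — the two versions disagree here.
verdict: not equivalent; witness: base=0, step=-2


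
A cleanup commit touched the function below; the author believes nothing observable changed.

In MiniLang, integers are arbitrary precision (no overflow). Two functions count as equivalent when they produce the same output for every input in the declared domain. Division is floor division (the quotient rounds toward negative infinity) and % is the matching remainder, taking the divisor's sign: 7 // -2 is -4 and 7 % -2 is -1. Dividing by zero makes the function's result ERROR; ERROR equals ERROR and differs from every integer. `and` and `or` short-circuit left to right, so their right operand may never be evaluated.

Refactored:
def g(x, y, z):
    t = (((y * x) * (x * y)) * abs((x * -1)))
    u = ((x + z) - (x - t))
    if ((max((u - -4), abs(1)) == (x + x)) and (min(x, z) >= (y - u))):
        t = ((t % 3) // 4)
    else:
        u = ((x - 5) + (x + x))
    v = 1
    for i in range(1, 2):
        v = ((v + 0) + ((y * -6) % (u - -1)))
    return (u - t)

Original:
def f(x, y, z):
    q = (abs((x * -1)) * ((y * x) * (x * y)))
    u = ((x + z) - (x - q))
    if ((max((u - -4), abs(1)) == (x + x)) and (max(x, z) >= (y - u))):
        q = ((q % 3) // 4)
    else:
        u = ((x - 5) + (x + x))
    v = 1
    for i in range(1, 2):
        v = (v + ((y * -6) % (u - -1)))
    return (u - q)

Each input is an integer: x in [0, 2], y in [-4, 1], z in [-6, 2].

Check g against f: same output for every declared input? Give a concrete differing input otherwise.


Take x=1, y=-2, z=-6.
f: q = 4; u = -2; ((max((u - -4), abs(1)) == (x + x)) and (max(x, z) >= (y - u))) -> true; q = 0; v = 1; [i=1]; v = 1; return -2
g: t = 4; u = -2; ((max((u - -4), abs(1)) == (x + x)) and (min(x, z) >= (y - u))) -> false; u = -2; v = 1; [i=1]; v = 1; return -6
-2 vs -6 — the two versions disagree here.
verdict: not equivalent; witness: x=1, y=-2, z=-6


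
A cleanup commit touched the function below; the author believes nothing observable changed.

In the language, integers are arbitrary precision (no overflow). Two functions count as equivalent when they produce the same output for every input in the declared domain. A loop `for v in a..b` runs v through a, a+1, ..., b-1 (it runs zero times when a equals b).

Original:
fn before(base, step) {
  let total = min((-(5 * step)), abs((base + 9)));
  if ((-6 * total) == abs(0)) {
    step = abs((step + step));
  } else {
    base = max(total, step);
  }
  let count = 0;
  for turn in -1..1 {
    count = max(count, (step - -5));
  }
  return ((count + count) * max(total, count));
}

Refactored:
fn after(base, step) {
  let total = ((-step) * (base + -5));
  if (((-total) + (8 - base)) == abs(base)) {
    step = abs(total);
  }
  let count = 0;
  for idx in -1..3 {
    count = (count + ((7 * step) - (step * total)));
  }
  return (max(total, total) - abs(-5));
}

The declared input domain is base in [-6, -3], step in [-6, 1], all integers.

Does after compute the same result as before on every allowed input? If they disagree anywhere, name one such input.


Not equivalent: base=-6, step=-6 separates them (0 vs -71).
before: total=3, then ((-6 * total) == abs(0)) is false, then base=3, then count=0, then (turn=-1), then count=0, then (turn=0), then count=0, then returns 0
after: total=-66, then (((-total) + (8 - base)) == abs(base)) is false, then count=0, then (idx=-1), then count=-438, then (idx=0), then count=-876, then (idx=1), then count=-1314, then (idx=2), then count=-1752, then returns -71
verdict: not equivalent; witness: base=-6, step=-6


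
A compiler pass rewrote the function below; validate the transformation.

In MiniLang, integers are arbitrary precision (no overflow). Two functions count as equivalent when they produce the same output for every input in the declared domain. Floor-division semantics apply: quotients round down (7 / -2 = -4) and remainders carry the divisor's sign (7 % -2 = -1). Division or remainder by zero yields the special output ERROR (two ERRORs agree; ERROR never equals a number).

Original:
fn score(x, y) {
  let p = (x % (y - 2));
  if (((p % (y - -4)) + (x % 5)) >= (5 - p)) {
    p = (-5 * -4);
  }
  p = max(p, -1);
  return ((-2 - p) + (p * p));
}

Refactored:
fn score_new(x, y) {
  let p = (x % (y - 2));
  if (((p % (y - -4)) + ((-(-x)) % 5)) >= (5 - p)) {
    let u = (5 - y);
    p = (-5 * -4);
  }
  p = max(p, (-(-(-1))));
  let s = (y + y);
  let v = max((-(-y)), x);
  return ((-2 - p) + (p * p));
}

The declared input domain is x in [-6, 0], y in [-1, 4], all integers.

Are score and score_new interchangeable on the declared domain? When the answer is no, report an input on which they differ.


Reading the diff, among the changes: min/max/abs usage differs, statement counts differ, constant usage differs, arithmetic usage differs, local variable names differ.
As a probe, take x=-4, y=4: score runs p becomes 0; next (((p % (y - -4)) + (x % 5)) >= (5 - p)) evaluates to false; next p becomes 0; next final value -2; score_new runs p becomes 0; next (((p % (y - -4)) + ((-(-x)) % 5)) >= (5 - p)) evaluates to false; next p becomes 0; next s becomes 8; next v becomes 4; next final value -2; both end at -2.
Across all 42 domain points the two functions coincide.
verdict: equivalent


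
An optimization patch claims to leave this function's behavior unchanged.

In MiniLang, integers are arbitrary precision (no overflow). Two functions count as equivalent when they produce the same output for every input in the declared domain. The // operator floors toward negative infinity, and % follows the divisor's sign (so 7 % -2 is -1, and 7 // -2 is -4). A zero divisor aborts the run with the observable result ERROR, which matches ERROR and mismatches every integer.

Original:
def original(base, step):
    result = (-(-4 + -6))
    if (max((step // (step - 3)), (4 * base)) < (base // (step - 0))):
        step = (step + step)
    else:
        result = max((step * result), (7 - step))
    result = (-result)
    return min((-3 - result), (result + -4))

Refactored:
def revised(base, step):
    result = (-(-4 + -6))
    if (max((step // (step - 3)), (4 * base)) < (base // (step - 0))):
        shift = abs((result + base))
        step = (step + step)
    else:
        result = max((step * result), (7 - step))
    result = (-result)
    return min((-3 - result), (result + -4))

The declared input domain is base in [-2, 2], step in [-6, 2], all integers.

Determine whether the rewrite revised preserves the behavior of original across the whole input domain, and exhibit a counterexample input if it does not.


Side by side, the visible changes include: arithmetic usage differs; min/max/abs usage differs; local variable names differ; statement counts differ.
One worked example (base=1, step=2) — original: result := 10 | (max((step // (step - 3)), (4 * base)) < (base // (step - 0))): false | result := 20 | result := -20 | result -24; revised: result := 10 | (max((step // (step - 3)), (4 * base)) < (base // (step - 0))): false | result := 20 | result := -20 | result -24; agreement on -24.
Across all 45 domain points the two functions coincide.
verdict: equivalent


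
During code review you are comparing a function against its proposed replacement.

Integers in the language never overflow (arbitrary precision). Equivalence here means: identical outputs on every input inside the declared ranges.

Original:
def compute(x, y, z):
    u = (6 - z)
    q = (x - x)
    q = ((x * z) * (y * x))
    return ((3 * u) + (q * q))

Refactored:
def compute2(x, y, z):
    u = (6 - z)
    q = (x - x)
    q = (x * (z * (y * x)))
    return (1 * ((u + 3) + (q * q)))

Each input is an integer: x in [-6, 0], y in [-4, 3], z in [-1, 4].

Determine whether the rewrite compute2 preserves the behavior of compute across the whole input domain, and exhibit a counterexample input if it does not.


x=-6, y=-4, z=-1 yields 20757 from compute but 20746 from compute2.
verdict: not equivalent; witness: x=-6, y=-4, z=-1


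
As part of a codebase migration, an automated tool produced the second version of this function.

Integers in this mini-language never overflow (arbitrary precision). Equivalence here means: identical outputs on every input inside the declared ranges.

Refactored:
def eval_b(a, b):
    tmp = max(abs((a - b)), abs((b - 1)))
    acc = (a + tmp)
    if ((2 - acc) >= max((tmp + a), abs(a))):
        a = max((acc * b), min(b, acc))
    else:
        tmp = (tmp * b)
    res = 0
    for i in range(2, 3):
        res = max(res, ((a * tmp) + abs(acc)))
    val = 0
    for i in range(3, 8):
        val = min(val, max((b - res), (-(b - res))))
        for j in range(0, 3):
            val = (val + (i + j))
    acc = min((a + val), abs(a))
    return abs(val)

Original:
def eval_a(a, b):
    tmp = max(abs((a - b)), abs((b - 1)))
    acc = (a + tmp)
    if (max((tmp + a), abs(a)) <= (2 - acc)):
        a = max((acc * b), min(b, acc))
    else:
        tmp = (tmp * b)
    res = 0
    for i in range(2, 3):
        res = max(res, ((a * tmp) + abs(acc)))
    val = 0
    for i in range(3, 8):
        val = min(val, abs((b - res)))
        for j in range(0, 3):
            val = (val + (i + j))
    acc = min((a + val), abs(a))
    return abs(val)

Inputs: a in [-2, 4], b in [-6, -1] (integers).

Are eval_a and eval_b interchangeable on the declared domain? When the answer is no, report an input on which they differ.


The two versions differ — the changes include min/max/abs usage differs; also comparison usage differs; also arithmetic usage differs.
One worked example (a=1, b=-2) — eval_a: tmp = 3; acc = 4; (max((tmp + a), abs(a)) <= (2 - acc)) -> false; tmp = -6; res = 0; [i=2]; res = 0; val = 0; [i=3]; val = 0; [j=0]; val = 3; [j=1]; val = 7; [j=2]; val = 12; [i=4]; val = 2; [j=0]; val = 6; [j=1]; val = 11; [j=2]; val = 17; [i=5]; val = 2; [j=0]; val = 7; [j=1]; val = 13; [j=2]; val = 20; [i=6]; val = 2; [j=0]; val = 8; [j=1]; val = 15; [j=2]; val = 23; [i=7]; val = 2; [j=0]; val = 9; [j=1]; val = 17; [j=2]; val = 26; acc = 1; return 26; eval_b: tmp = 3; acc = 4; ((2 - acc) >= max((tmp + a), abs(a))) -> false; tmp = -6; res = 0; [i=2]; res = 0; val = 0; [i=3]; val = 0; [j=0]; val = 3; [j=1]; val = 7; [j=2]; val = 12; [i=4]; val = 2; [j=0]; val = 6; [j=1]; val = 11; [j=2]; val = 17; [i=5]; val = 2; [j=0]; val = 7; [j=1]; val = 13; [j=2]; val = 20; [i=6]; val = 2; [j=0]; val = 8; [j=1]; val = 15; [j=2]; val = 23; [i=7]; val = 2; [j=0]; val = 9; [j=1]; val = 17; [j=2]; val = 26; acc = 1; return 26; agreement on 26.
Sweeping the whole domain (42 inputs) finds no disagreement.
verdict: equivalent


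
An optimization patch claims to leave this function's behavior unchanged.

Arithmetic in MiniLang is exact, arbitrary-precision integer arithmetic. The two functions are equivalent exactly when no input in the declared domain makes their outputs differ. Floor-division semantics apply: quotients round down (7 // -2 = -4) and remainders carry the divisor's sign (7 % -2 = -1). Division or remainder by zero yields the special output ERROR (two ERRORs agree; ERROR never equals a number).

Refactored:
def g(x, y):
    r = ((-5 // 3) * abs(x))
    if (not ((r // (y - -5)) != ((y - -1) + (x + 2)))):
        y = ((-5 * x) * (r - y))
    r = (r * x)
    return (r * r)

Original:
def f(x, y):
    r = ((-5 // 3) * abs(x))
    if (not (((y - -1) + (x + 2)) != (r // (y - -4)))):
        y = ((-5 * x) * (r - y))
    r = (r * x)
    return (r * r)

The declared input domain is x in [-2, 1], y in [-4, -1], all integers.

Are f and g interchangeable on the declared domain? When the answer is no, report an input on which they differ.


There is a counterexample at x=-2, y=-4: ERROR on one side, 64 on the other.
f: r=-4, then a zero divisor aborts: ERROR
g: r=-4, then (not ((r // (y - -5)) != ((y - -1) + (x + 2)))) is false, then r=8, then returns 64
verdict: not equivalent; witness: x=-2, y=-4


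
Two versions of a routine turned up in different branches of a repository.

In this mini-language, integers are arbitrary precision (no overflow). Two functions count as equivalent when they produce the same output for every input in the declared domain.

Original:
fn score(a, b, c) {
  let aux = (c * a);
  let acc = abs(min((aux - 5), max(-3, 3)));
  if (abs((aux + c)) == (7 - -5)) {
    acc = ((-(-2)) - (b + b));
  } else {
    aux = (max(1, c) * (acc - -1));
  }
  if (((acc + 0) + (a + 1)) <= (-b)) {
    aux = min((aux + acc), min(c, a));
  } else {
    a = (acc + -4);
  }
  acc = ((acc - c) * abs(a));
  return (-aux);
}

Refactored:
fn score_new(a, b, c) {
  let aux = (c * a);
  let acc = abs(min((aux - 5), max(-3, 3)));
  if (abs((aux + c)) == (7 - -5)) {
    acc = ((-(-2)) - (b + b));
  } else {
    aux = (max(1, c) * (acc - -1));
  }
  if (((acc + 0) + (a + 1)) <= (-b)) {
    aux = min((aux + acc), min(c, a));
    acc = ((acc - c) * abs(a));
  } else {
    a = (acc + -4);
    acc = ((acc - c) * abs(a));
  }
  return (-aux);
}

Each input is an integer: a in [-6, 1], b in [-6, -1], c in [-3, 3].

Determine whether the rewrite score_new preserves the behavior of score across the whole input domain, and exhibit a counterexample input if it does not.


The two are interchangeable: arithmetic usage differs, and statement counts differ, and min/max/abs usage differs, and every declared input agrees.
Tracing a=0, b=-3, c=-1: score: aux = 0; acc = 5; (abs((aux + c)) == (7 - -5)) -> false; aux = 6; (((acc + 0) + (a + 1)) <= (-b)) -> false; a = 1; acc = 6; return -6 | score_new: aux = 0; acc = 5; (abs((aux + c)) == (7 - -5)) -> false; aux = 6; (((acc + 0) + (a + 1)) <= (-b)) -> false; a = 1; acc = 6; return -6 — matching result -6.
Checked all 336 inputs in the declared domain: the outputs agree on every one.
verdict: equivalent


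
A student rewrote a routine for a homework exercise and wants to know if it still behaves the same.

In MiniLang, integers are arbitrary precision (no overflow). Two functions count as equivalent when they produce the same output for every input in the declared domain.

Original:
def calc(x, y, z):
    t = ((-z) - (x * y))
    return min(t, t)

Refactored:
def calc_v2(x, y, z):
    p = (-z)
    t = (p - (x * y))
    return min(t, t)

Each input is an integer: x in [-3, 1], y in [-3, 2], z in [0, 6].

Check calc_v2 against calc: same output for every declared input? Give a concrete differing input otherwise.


The two versions differ — the changes include local variable names differ; statement counts differ.
Spot check at x=-1, y=-3, z=1 — calc: t becomes -4; next final value -4. calc_v2: p becomes -1; next t becomes -4; next final value -4. Both give -4.
Checked all 210 inputs in the declared domain: the outputs agree on every one.
verdict: equivalent


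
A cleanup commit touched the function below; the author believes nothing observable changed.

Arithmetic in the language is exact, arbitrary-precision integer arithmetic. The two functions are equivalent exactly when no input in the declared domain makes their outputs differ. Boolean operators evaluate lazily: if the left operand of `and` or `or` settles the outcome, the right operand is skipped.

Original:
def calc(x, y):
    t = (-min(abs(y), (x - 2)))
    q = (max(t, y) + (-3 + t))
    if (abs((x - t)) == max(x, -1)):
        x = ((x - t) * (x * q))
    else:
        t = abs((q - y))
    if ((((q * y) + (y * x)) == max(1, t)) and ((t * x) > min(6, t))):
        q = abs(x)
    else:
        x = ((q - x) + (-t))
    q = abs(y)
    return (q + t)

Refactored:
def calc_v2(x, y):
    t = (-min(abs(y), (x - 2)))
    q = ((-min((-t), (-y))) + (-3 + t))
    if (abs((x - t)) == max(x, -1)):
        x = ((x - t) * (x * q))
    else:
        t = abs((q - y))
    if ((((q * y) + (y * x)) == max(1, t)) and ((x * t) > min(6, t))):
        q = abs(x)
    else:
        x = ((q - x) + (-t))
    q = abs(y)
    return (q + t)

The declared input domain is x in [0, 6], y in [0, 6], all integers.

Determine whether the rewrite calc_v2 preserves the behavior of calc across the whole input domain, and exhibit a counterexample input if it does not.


The two versions differ — the changes include min/max/abs usage differs.
As a probe, take x=4, y=1: calc runs t becomes -1; next q becomes -3; next (abs((x - t)) == max(x, -1)) evaluates to false; next t becomes 4; next ((((q * y) + (y * x)) == max(1, t)) and ((t * x) > min(6, t))) evaluates to false; next x becomes -11; next q becomes 1; next final value 5; calc_v2 runs t becomes -1; next q becomes -3; next (abs((x - t)) == max(x, -1)) evaluates to false; next t becomes 4; next ((((q * y) + (y * x)) == max(1, t)) and ((x * t) > min(6, t))) evaluates to false; next x becomes -11; next q becomes 1; next final value 5; both end at 5.
Across all 49 domain points the two functions coincide.
verdict: equivalent


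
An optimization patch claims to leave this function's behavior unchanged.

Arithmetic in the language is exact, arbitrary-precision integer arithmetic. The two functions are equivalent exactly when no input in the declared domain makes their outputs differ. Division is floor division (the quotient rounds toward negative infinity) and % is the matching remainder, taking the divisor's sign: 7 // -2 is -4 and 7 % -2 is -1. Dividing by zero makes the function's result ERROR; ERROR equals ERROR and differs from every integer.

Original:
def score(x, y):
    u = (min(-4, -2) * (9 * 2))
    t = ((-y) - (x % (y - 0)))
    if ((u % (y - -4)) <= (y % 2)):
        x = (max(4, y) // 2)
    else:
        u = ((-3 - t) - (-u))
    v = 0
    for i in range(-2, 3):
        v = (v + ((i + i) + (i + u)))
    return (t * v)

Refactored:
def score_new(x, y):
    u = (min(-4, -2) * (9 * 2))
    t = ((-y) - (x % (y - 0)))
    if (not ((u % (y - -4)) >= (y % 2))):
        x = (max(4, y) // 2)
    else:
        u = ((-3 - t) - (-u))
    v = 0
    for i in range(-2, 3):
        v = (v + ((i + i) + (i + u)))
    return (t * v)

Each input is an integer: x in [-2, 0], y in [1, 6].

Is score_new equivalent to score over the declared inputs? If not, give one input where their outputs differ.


These are not equivalent — on x=-2, y=2 the outputs split (720 vs 730).
score: u := -72 | t := -2 | ((u % (y - -4)) <= (y % 2)): true | x := 2 | v := 0 | iter i=-2: | v := -78 | iter i=-1: | v := -153 | iter i=0: | v := -225 | iter i=1: | v := -294 | iter i=2: | v := -360 | result 720
score_new: u := -72 | t := -2 | (not ((u % (y - -4)) >= (y % 2))): false | u := -73 | v := 0 | iter i=-2: | v := -79 | iter i=-1: | v := -155 | iter i=0: | v := -228 | iter i=1: | v := -298 | iter i=2: | v := -365 | result 730
verdict: not equivalent; witness: x=-2, y=2


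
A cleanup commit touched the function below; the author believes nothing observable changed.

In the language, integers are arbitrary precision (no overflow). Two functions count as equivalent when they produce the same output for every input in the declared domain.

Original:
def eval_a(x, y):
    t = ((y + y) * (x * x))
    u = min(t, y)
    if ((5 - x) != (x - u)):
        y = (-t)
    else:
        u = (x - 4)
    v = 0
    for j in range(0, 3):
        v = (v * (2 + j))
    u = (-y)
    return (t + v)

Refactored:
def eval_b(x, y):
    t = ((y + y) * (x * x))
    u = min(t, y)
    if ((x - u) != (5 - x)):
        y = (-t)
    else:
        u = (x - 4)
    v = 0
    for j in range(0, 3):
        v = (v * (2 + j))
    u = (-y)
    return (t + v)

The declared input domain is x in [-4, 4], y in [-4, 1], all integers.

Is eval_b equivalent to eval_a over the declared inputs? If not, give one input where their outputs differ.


Reading the diff, among the changes: same computation, different form.
Spot check at x=-3, y=-2 — eval_a: t=-36, then u=-36, then ((5 - x) != (x - u)) is true, then y=36, then v=0, then (j=0), then v=0, then (j=1), then v=0, then (j=2), then v=0, then u=-36, then returns -36. eval_b: t=-36, then u=-36, then ((x - u) != (5 - x)) is true, then y=36, then v=0, then (j=0), then v=0, then (j=1), then v=0, then (j=2), then v=0, then u=-36, then returns -36. Both give -36.
Across all 54 domain points the two functions coincide.
verdict: equivalent


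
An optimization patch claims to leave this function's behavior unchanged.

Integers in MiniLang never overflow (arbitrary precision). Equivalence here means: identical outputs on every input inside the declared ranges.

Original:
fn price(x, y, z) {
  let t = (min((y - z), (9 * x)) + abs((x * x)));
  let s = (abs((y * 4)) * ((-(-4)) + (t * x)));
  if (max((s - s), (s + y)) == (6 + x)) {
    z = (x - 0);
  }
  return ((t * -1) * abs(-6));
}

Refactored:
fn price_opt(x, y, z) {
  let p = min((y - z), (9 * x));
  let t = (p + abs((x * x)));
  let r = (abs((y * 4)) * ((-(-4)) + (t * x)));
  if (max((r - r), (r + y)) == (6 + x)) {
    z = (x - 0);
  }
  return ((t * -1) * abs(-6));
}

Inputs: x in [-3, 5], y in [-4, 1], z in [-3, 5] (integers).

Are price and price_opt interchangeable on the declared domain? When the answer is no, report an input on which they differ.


Although statement counts differ; and local variable names differ, 486/486 inputs agree.
verdict: equivalent


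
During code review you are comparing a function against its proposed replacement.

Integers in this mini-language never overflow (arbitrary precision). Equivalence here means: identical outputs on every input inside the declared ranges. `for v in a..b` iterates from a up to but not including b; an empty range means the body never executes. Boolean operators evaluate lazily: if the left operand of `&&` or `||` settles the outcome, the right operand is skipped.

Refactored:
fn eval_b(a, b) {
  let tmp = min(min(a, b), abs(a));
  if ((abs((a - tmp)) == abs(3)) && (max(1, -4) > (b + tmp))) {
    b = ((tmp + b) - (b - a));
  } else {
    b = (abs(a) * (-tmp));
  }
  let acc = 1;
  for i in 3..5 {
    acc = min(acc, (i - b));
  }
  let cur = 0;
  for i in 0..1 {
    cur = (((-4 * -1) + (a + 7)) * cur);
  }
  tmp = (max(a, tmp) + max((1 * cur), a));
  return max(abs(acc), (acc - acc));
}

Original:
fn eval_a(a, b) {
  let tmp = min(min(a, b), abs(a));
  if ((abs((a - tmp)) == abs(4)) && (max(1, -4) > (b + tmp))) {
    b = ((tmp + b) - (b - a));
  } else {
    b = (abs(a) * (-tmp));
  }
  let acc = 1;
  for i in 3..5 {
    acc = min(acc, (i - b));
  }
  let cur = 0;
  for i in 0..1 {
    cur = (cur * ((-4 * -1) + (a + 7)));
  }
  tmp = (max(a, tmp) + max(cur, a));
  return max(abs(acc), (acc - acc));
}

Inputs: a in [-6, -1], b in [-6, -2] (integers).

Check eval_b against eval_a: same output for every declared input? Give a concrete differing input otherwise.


Input a=-3, b=-6: 15 from eval_a versus 1 from eval_b.
verdict: not equivalent; witness: a=-3, b=-6


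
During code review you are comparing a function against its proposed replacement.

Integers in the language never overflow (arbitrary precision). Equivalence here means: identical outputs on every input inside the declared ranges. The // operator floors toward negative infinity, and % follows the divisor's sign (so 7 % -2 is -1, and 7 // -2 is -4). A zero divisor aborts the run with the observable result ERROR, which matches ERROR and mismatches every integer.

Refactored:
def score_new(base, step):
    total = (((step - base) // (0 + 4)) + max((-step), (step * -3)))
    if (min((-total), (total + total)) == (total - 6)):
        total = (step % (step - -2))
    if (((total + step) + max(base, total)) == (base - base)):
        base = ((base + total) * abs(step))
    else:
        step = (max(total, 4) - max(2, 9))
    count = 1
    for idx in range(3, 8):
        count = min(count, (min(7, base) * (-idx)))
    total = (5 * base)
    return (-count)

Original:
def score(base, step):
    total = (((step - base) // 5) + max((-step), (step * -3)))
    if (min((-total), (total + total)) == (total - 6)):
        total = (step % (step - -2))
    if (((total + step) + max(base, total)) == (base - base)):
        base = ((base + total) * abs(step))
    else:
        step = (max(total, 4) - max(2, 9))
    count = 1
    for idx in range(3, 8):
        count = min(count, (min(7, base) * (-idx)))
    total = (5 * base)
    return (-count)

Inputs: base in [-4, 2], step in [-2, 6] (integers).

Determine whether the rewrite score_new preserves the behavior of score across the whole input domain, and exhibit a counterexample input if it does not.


There is a counterexample at base=-4, step=0: 0 on one side, -1 on the other.
score: total=0, then (min((-total), (total + total)) == (total - 6)) is false, then (((total + step) + max(base, total)) == (base - base)) is true, then base=0, then count=1, then (idx=3), then count=0, then (idx=4), then count=0, then (idx=5), then count=0, then (idx=6), then count=0, then (idx=7), then count=0, then total=0, then returns 0
score_new: total=1, then (min((-total), (total + total)) == (total - 6)) is false, then (((total + step) + max(base, total)) == (base - base)) is false, then step=-5, then count=1, then (idx=3), then count=1, then (idx=4), then count=1, then (idx=5), then count=1, then (idx=6), then count=1, then (idx=7), then count=1, then total=-20, then returns -1
verdict: not equivalent; witness: base=-4, step=0


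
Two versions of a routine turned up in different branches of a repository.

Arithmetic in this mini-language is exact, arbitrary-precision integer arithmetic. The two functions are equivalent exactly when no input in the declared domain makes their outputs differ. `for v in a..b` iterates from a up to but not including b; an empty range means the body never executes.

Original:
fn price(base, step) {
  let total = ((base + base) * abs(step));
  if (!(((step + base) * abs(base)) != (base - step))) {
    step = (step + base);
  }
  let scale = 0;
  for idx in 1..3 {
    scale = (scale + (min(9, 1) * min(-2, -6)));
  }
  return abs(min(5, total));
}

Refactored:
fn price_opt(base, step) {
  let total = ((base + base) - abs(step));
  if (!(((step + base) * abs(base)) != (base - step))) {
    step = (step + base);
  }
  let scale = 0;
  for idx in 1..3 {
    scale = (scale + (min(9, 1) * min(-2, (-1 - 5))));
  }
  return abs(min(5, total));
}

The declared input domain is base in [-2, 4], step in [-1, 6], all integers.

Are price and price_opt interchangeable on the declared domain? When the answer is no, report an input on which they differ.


Try base=-2, step=-1.
price: total becomes -4; next (!(((step + base) * abs(base)) != (base - step))) evaluates to false; next scale becomes 0; next at idx=1:; next scale becomes -6; next at idx=2:; next scale becomes -12; next final value 4
price_opt: total becomes -5; next (!(((step + base) * abs(base)) != (base - step))) evaluates to false; next scale becomes 0; next at idx=1:; next scale becomes -6; next at idx=2:; next scale becomes -12; next final value 5
4 against 5: the behavior changed.
verdict: not equivalent; witness: base=-2, step=-1


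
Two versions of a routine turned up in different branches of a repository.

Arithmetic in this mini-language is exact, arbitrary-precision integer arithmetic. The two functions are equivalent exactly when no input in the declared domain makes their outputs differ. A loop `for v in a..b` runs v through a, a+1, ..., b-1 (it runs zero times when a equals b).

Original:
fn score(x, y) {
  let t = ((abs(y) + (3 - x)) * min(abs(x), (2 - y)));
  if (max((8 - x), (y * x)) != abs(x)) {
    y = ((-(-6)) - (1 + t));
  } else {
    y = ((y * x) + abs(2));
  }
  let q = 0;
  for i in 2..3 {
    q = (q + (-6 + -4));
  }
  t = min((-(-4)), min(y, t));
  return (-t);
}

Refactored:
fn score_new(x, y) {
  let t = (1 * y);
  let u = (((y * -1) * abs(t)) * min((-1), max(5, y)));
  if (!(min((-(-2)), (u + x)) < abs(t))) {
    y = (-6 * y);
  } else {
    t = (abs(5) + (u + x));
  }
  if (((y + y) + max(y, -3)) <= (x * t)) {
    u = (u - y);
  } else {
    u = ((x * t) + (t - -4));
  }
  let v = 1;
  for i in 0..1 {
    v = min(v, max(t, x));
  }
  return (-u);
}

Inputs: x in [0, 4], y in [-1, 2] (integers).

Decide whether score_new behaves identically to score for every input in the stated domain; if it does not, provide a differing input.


Not equivalent: x=0, y=1 separates them (0 vs -7).
score: t := 0 | (max((8 - x), (y * x)) != abs(x)): true | y := 5 | q := 0 | iter i=2: | q := -10 | t := 0 | result 0
score_new: t := 1 | u := 1 | (!(min((-(-2)), (u + x)) < abs(t))): true | y := -6 | (((y + y) + max(y, -3)) <= (x * t)): true | u := 7 | v := 1 | iter i=0: | v := 1 | result -7
verdict: not equivalent; witness: x=0, y=1


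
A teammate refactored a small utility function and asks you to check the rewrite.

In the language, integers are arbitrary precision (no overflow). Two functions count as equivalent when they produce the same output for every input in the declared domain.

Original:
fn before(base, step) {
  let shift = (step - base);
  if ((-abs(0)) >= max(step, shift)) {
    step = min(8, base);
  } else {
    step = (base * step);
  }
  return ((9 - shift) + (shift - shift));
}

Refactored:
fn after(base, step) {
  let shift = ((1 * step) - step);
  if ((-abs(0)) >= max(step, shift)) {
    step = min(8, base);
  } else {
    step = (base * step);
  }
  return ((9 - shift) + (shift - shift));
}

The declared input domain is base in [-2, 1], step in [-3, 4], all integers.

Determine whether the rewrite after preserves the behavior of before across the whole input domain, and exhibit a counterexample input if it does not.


Try base=-2, step=-3.
before: shift=-1, then ((-abs(0)) >= max(step, shift)) is true, then step=-2, then returns 10
after: shift=0, then ((-abs(0)) >= max(step, shift)) is true, then step=-2, then returns 9
10 != 9, so the rewrite changes behavior.
verdict: not equivalent; witness: base=-2, step=-3
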